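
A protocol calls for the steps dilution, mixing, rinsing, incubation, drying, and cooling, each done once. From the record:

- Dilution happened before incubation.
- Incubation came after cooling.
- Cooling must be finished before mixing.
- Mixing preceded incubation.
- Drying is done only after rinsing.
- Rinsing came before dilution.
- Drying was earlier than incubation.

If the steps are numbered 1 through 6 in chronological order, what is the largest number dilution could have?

5

Dilution must come before incubation — 1 step forced after it.
Everything else can be placed before dilution in some valid order, so dilution can sit as late as position 6 − 1 = 5.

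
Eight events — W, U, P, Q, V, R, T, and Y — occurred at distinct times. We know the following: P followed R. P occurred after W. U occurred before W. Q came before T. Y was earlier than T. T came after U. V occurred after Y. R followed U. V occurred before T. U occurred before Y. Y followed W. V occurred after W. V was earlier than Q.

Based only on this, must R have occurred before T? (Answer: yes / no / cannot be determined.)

cannot be determined

No chain of stated constraints runs from R to T, and none runs from T to R either.
So the relative order of R and T is not fixed by the given facts.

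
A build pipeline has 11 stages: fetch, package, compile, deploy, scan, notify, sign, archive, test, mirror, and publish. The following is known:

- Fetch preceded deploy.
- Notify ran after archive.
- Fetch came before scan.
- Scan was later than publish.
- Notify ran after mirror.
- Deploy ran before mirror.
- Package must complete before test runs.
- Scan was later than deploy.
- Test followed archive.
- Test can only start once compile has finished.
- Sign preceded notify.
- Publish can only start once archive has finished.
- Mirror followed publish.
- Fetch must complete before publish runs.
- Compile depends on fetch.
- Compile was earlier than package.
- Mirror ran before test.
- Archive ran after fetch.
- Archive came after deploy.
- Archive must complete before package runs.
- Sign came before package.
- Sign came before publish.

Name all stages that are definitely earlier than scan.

archive, deploy, fetch, publish, sign

Directly stated before scan: deploy, fetch, and publish.
Archive reaches scan via archive → publish → scan.
Sign reaches scan via sign → publish → scan.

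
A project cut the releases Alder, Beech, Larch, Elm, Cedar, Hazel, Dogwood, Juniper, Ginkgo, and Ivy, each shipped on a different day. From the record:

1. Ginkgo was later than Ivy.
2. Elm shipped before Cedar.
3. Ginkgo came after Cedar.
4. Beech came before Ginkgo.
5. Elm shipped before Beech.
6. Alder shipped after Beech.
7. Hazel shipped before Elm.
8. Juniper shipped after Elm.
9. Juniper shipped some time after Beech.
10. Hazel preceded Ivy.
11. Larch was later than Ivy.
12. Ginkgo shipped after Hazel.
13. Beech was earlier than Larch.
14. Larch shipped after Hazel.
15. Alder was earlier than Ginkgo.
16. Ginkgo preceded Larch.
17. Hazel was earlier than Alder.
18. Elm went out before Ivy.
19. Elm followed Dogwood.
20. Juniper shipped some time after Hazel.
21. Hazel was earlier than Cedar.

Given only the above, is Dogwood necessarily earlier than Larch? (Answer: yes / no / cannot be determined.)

yes

Chain the constraints: Dogwood → Elm → Ivy → Larch. Each link is directly stated, so Dogwood comes before Larch.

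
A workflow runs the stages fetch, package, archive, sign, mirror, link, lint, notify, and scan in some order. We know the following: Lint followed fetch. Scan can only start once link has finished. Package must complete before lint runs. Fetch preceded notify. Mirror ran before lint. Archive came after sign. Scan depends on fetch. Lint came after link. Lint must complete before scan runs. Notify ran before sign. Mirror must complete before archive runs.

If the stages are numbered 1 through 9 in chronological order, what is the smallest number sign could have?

Fetch and notify must both come before sign — 2 forced predecessors.
Nothing else is forced ahead of sign, so its earliest slot is position 2 + 1 = 3.

3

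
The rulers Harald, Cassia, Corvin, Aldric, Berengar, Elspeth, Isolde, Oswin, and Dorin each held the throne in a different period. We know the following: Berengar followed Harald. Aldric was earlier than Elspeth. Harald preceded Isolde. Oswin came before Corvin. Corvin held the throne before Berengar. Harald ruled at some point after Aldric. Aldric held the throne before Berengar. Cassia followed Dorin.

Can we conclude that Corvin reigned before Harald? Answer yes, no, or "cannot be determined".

No chain of stated constraints runs from Corvin to Harald, and none runs from Harald to Corvin either.
So the relative order of Corvin and Harald is not fixed by the given facts.

cannot be determined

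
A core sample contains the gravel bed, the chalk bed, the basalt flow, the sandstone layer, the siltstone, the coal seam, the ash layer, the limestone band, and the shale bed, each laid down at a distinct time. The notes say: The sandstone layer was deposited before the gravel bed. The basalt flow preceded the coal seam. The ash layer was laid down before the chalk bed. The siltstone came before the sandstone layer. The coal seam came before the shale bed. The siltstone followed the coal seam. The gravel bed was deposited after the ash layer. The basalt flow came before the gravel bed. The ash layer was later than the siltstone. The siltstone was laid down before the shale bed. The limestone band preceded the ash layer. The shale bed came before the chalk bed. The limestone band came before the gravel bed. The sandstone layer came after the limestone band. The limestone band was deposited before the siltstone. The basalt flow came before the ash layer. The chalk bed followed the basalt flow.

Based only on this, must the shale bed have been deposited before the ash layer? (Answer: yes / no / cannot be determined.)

No chain of stated constraints runs from the shale bed to the ash layer, and none runs from the ash layer to the shale bed either.
So the relative order of the shale bed and the ash layer is not fixed by the given facts.

cannot be determined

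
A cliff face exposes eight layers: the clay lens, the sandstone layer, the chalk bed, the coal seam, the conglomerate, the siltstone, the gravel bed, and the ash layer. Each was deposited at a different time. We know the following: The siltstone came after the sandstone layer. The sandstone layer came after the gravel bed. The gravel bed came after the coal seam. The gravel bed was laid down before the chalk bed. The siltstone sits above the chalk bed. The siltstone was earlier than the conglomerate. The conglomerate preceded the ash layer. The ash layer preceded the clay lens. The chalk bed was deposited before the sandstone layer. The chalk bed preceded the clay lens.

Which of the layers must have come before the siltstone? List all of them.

Directly stated before the siltstone: the chalk bed and the sandstone layer.
The coal seam reaches the siltstone via the coal seam → the gravel bed → the chalk bed → the siltstone.
The gravel bed reaches the siltstone via the gravel bed → the chalk bed → the siltstone.
No chain forces the ash layer (or any of the others) ahead of the siltstone.

the chalk bed, the coal seam, the gravel bed, the sandstone layer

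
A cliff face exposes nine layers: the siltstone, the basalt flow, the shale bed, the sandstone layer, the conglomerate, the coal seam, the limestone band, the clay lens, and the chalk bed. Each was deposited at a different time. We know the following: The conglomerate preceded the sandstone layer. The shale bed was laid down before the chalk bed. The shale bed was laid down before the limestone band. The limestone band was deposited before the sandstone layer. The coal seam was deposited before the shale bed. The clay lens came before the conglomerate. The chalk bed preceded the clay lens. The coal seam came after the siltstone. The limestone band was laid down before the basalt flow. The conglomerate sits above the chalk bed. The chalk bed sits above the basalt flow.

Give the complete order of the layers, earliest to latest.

the siltstone, the coal seam, the shale bed, the limestone band, the basalt flow, the chalk bed, the clay lens, the conglomerate, the sandstone layer

The constraints fix every adjacent pair, so only one ordering works:
the siltstone → the coal seam → the shale bed → the limestone band → the basalt flow → the chalk bed → the clay lens → the conglomerate → the sandstone layer.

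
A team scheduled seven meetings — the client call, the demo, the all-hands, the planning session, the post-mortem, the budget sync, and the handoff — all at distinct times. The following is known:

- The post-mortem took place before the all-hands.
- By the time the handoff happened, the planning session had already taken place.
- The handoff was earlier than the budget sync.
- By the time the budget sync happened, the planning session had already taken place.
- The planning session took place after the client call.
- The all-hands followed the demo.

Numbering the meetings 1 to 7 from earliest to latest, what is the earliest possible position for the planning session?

The client call must come before the planning session — 1 forced predecessor.
Nothing else is forced ahead of the planning session, so its earliest slot is position 1 + 1 = 2.

2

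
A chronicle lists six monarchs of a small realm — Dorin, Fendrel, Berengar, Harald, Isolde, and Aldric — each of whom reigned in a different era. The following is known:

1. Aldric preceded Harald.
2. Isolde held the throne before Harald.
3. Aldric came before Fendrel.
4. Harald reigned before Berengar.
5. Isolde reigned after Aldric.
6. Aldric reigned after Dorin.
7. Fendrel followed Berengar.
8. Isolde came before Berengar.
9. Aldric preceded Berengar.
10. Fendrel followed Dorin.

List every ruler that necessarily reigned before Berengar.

Directly stated before Berengar: Aldric, Harald, and Isolde.
Dorin reaches Berengar via Dorin → Aldric → Berengar.

Aldric, Dorin, Harald, Isolde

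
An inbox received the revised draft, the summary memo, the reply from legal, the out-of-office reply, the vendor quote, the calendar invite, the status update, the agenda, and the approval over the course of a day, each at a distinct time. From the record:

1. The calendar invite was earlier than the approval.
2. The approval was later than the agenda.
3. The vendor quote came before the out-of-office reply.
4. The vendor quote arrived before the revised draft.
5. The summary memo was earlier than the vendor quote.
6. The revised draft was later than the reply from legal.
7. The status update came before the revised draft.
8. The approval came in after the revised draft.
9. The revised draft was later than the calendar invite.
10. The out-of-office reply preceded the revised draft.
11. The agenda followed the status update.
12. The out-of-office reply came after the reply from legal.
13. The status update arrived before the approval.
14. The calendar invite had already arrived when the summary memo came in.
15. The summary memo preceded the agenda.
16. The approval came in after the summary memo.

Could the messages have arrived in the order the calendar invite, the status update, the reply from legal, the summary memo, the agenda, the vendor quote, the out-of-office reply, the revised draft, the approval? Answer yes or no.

Check each stated constraint against the proposed order — e.g. the calendar invite is ahead of the revised draft; the calendar invite is ahead of the approval. Every pair is in the required order; nothing is violated.

yes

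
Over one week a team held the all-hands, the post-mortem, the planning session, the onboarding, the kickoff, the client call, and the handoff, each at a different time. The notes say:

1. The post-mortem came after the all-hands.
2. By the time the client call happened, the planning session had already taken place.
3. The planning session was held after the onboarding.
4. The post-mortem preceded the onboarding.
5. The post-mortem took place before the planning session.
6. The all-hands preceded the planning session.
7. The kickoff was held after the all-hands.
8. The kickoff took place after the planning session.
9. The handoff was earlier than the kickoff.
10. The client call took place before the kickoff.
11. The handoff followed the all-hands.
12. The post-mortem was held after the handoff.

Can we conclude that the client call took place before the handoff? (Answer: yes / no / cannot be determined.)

Tracing the constraints gives the handoff → the post-mortem → the planning session → the client call, so the handoff must come before the client call.
That means the client call cannot be before the handoff.

no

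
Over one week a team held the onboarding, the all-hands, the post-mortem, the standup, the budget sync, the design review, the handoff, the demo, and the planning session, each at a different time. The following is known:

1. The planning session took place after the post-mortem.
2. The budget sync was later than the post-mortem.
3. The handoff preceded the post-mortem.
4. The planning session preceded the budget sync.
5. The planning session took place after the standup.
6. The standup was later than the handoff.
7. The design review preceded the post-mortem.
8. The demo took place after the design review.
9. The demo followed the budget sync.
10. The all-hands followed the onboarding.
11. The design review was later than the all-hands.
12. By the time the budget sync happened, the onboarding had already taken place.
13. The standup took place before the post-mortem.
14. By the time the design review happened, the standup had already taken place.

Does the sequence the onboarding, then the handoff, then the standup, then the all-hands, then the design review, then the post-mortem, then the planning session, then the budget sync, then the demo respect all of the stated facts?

yes

Check each stated constraint against the proposed order — e.g. the design review is ahead of the demo; the onboarding is ahead of the budget sync. Every pair is in the required order; nothing is violated.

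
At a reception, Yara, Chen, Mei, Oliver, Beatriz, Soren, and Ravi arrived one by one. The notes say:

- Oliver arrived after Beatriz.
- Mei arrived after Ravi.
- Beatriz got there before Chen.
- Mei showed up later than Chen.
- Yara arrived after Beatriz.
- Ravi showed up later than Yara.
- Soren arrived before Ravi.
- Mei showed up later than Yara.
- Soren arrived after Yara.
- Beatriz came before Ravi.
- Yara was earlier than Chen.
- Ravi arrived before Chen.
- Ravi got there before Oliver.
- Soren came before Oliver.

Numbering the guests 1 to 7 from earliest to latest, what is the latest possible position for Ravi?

4

Ravi must come before Chen, Mei, and Oliver — 3 guests forced after them.
Everything else can be placed before Ravi in some valid order, so Ravi can sit as late as position 7 − 3 = 4.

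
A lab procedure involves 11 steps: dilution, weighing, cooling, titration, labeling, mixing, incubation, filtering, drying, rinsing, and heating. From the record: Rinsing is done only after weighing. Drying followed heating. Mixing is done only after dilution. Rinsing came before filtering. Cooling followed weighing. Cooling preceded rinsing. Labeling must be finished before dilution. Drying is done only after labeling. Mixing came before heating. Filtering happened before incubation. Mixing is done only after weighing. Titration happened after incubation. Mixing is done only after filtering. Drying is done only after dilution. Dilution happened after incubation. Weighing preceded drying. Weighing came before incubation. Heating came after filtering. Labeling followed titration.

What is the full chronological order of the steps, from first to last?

The constraints fix every adjacent pair, so only one ordering works:
weighing → cooling → rinsing → filtering → incubation → titration → labeling → dilution → mixing → heating → drying.

weighing, cooling, rinsing, filtering, incubation, titration, labeling, dilution, mixing, heating, drying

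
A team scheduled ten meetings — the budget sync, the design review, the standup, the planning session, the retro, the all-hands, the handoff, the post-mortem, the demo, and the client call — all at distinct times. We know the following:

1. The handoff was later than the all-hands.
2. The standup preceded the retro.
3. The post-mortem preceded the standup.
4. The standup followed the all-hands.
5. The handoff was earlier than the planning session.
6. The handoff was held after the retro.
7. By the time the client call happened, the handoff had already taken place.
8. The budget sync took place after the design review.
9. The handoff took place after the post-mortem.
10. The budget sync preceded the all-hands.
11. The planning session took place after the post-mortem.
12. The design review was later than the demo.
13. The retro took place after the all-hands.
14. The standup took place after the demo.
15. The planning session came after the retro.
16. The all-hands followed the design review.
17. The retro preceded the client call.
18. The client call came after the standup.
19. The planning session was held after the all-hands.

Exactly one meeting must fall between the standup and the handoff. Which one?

the retro

Tracing the constraints gives the standup → the retro → the handoff, so the retro sits after the standup and before the handoff.
No other meeting is forced both after the standup and before the handoff.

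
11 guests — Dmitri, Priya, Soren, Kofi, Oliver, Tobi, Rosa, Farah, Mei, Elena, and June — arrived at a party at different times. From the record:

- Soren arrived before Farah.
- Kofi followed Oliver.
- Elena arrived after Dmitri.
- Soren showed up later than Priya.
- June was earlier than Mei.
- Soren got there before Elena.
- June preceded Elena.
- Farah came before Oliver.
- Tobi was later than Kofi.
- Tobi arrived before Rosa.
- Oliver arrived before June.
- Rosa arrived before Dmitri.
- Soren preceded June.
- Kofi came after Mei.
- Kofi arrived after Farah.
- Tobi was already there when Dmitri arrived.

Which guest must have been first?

Priya

Priya has a chain of constraints placing them before every other guest, so Priya must be first.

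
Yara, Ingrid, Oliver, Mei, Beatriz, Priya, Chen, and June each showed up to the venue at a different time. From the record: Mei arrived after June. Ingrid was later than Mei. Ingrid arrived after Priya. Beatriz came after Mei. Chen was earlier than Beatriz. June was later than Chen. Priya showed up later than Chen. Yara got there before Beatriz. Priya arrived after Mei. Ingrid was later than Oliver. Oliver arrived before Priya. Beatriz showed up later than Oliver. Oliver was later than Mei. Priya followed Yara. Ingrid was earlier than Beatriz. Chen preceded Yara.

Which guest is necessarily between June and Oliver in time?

Mei

Tracing the constraints gives June → Mei → Oliver, so Mei sits after June and before Oliver.
No other guest is forced both after June and before Oliver.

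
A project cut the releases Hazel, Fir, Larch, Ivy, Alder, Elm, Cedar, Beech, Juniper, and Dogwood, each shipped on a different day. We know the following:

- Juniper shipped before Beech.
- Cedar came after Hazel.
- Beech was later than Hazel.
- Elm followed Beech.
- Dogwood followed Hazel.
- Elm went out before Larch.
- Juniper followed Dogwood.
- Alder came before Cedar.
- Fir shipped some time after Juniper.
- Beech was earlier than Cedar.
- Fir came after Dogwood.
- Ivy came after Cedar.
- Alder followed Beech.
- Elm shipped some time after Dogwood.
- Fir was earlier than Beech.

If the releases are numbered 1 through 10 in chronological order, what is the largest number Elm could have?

9

Elm must come before Larch — 1 release forced after it.
Everything else can be placed before Elm in some valid order, so Elm can sit as late as position 10 − 1 = 9.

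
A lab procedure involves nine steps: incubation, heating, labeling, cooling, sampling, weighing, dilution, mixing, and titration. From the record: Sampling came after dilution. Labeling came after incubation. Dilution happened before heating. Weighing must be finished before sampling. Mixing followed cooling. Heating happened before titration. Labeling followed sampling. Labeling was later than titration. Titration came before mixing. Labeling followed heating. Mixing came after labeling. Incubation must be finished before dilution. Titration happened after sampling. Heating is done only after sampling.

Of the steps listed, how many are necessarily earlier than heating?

4

Directly stated before heating: dilution and sampling.
Incubation reaches heating via incubation → dilution → heating.
Weighing reaches heating via weighing → sampling → heating.
No chain forces mixing (or any of the others) ahead of heating.
That's dilution, incubation, sampling, and weighing — 4 in all.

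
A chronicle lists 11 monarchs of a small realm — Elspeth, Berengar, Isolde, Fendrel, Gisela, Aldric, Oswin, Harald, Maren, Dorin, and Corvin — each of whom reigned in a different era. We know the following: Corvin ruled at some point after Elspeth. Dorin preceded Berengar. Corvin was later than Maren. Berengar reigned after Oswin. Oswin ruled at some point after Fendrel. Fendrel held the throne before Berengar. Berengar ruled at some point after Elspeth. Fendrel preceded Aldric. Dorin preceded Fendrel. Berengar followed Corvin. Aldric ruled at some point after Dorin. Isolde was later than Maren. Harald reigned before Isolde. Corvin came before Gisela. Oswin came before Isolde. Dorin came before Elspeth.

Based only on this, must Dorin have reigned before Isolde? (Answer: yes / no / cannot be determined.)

yes

Chain the constraints: Dorin → Fendrel → Oswin → Isolde. Each link is directly stated, so Dorin comes before Isolde.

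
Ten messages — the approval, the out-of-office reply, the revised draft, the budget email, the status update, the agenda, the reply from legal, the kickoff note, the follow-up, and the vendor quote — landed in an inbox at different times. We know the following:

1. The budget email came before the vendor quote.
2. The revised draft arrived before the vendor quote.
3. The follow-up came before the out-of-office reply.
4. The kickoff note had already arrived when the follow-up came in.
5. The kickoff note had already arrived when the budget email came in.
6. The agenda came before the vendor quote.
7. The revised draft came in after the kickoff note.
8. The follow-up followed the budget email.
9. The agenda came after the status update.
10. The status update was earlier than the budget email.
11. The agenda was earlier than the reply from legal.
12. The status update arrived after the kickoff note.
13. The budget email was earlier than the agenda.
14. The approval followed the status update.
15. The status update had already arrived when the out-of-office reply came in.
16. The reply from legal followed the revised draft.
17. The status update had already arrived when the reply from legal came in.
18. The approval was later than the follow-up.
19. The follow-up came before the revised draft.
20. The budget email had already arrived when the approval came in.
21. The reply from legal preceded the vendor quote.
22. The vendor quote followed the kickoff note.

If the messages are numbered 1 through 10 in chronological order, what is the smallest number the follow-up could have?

4

The budget email, the kickoff note, and the status update must all come before the follow-up — 3 forced predecessors.
Nothing else is forced ahead of the follow-up, so its earliest slot is position 3 + 1 = 4.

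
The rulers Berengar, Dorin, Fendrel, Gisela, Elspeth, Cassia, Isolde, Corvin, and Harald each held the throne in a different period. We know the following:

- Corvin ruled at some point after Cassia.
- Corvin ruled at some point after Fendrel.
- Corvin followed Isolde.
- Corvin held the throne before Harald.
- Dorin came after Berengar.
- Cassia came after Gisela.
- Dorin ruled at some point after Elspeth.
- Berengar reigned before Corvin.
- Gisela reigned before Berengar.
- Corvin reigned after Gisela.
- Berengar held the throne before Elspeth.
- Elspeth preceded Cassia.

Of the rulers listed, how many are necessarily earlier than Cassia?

Directly stated before Cassia: Elspeth and Gisela.
Berengar reaches Cassia via Berengar → Elspeth → Cassia.
No chain forces Corvin (or any of the others) ahead of Cassia.
That's Berengar, Elspeth, and Gisela — 3 in all.

3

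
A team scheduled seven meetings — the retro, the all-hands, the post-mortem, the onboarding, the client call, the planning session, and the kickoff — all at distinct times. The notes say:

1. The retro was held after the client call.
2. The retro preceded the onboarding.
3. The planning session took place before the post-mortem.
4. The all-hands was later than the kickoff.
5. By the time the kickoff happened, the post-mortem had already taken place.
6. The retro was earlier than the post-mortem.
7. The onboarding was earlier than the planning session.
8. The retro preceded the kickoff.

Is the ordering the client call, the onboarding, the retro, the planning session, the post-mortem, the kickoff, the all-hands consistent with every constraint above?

no

The constraints require the retro before the onboarding, but in the proposed sequence the onboarding appears ahead of the retro. That one violation is enough.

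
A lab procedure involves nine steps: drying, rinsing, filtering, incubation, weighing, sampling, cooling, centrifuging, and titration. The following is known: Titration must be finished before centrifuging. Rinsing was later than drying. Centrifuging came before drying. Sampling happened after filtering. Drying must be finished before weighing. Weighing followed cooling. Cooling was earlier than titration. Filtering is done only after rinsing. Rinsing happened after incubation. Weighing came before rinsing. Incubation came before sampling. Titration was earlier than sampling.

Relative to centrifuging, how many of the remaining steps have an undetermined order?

Forced before centrifuging: cooling and titration; forced after centrifuging: drying, filtering, rinsing, sampling, and weighing.
That leaves incubation with no forced order relative to centrifuging — 1.

1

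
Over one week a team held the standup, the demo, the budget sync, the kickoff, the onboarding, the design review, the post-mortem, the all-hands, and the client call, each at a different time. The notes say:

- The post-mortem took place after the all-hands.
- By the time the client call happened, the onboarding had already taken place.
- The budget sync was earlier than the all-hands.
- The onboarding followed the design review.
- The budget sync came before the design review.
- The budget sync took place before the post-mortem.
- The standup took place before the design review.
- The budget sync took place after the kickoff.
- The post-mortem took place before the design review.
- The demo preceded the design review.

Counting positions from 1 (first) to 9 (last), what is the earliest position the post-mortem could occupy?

The all-hands, the budget sync, and the kickoff must all come before the post-mortem — 3 forced predecessors.
Nothing else is forced ahead of the post-mortem, so its earliest slot is position 3 + 1 = 4.

4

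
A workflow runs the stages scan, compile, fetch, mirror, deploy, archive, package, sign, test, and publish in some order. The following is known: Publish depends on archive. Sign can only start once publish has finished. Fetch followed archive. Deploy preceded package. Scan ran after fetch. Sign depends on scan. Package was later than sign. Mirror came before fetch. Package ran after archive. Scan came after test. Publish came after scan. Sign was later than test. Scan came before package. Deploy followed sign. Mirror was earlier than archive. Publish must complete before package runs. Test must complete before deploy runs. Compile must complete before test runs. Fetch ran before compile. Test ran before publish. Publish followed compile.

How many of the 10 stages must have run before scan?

5

Directly stated before scan: fetch and test.
Archive reaches scan via archive → fetch → scan.
Compile reaches scan via compile → test → scan.
Mirror reaches scan via mirror → fetch → scan.
No chain forces package (or any of the others) ahead of scan.
That's archive, compile, fetch, mirror, and test — 5 in all.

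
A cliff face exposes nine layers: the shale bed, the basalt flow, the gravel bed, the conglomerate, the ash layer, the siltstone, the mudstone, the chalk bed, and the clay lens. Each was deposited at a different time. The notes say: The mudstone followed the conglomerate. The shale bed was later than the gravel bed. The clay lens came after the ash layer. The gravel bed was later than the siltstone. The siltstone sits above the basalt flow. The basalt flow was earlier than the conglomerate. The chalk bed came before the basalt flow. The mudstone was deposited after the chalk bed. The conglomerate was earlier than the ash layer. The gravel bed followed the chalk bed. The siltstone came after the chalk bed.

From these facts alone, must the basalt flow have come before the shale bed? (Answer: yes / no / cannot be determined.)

Chain the constraints: the basalt flow → the siltstone → the gravel bed → the shale bed. Each link is directly stated, so the basalt flow comes before the shale bed.

yes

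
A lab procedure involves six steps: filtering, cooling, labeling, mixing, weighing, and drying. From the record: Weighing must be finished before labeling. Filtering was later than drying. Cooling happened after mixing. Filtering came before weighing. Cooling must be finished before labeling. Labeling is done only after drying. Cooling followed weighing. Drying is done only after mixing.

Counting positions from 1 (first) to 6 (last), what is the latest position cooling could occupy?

5

Cooling must come before labeling — 1 step forced after it.
Everything else can be placed before cooling in some valid order, so cooling can sit as late as position 6 − 1 = 5.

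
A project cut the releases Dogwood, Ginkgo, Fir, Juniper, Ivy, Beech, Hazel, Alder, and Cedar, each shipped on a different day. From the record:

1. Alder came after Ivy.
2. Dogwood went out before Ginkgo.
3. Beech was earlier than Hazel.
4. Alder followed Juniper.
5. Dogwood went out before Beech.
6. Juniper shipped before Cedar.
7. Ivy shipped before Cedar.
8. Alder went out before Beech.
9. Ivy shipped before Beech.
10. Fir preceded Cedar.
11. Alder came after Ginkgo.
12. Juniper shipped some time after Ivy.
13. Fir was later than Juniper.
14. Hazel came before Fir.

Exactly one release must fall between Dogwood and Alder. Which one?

Tracing the constraints gives Dogwood → Ginkgo → Alder, so Ginkgo sits after Dogwood and before Alder.
No other release is forced both after Dogwood and before Alder.

Ginkgo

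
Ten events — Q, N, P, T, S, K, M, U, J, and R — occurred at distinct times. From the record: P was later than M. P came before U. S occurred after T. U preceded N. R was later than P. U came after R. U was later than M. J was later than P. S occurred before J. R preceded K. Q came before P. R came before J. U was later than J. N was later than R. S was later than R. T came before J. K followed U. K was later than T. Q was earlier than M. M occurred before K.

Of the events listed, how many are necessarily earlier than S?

Directly stated before S: R and T.
M reaches S via M → P → R → S.
P reaches S via P → R → S.
Q reaches S via Q → P → R → S.
No chain forces J (or any of the others) ahead of S.
That's M, P, Q, R, and T — 5 in all.

5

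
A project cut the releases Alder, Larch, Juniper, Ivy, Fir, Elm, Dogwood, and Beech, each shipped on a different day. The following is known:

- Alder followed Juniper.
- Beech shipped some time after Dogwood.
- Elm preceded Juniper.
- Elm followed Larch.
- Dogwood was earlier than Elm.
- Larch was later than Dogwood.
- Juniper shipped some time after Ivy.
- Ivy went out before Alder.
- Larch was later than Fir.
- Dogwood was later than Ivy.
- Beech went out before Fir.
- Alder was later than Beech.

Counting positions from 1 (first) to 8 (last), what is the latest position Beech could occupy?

Beech must come before Alder, Elm, Fir, Juniper, and Larch — 5 releases forced after it.
Everything else can be placed before Beech in some valid order, so Beech can sit as late as position 8 − 5 = 3.

3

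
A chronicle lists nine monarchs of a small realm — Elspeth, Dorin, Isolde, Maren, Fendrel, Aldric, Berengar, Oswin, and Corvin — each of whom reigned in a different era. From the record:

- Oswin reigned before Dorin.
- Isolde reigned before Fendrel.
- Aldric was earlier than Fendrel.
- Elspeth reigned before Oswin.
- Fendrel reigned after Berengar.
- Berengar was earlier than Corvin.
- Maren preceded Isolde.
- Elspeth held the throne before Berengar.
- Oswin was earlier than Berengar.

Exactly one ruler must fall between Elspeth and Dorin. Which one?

Oswin

Tracing the constraints gives Elspeth → Oswin → Dorin, so Oswin sits after Elspeth and before Dorin.
No other ruler is forced both after Elspeth and before Dorin.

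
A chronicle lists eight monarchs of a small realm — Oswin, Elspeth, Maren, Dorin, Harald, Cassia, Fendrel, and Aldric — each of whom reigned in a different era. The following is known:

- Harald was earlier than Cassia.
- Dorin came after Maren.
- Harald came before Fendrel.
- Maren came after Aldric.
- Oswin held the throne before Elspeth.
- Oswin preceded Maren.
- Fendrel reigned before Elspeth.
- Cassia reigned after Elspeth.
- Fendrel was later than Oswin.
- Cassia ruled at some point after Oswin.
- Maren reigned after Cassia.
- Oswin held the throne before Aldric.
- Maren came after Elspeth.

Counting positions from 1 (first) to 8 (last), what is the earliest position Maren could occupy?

Aldric, Cassia, Elspeth, Fendrel, Harald, and Oswin must all come before Maren — 6 forced predecessors.
Nothing else is forced ahead of Maren, so their earliest slot is position 6 + 1 = 7.

7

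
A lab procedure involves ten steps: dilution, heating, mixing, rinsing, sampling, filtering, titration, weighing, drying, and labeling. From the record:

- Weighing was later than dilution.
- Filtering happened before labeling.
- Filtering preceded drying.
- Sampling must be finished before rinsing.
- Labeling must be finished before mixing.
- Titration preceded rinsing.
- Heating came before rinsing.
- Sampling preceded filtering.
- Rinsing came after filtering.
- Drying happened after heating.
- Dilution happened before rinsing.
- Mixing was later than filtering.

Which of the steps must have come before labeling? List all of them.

Directly stated before labeling: filtering.
Sampling reaches labeling via sampling → filtering → labeling.
No chain forces mixing (or any of the others) ahead of labeling.

filtering, sampling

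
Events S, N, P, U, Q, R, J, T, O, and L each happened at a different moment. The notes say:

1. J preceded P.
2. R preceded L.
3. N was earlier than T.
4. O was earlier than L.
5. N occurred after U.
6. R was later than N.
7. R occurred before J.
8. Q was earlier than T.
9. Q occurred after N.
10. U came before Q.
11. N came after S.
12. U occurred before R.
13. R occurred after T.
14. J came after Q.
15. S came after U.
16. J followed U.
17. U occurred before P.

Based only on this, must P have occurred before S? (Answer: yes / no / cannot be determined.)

Tracing the constraints gives S → N → Q → J → P, so S must come before P.
That means P cannot be before S.

no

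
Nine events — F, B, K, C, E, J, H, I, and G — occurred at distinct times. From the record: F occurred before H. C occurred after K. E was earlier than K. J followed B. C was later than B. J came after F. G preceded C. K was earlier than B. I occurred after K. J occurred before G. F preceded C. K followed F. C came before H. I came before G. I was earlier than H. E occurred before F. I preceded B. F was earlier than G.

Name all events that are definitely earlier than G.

Directly stated before G: F, I, and J.
B reaches G via B → J → G.
E reaches G via E → F → G.
K reaches G via K → I → G.

B, E, F, I, J, K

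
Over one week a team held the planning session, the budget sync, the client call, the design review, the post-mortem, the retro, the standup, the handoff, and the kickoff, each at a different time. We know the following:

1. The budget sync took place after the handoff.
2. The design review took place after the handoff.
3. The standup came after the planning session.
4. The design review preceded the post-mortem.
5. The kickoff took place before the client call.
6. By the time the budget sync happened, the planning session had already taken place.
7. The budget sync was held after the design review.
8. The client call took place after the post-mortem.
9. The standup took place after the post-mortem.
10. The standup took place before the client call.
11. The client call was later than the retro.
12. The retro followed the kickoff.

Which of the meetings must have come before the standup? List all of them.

Directly stated before the standup: the planning session and the post-mortem.
The design review reaches the standup via the design review → the post-mortem → the standup.
The handoff reaches the standup via the handoff → the design review → the post-mortem → the standup.
No chain forces the retro (or any of the others) ahead of the standup.

the design review, the handoff, the planning session, the post-mortem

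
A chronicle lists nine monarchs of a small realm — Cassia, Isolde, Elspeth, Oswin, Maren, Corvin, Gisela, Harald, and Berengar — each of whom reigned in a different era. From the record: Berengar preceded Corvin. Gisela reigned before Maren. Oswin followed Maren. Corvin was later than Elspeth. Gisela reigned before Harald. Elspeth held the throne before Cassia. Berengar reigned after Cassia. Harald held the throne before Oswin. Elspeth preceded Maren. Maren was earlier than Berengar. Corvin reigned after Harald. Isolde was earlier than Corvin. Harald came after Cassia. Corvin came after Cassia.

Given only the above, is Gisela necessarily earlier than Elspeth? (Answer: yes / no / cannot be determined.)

cannot be determined

No chain of stated constraints runs from Gisela to Elspeth, and none runs from Elspeth to Gisela either.
So the relative order of Gisela and Elspeth is not fixed by the given facts.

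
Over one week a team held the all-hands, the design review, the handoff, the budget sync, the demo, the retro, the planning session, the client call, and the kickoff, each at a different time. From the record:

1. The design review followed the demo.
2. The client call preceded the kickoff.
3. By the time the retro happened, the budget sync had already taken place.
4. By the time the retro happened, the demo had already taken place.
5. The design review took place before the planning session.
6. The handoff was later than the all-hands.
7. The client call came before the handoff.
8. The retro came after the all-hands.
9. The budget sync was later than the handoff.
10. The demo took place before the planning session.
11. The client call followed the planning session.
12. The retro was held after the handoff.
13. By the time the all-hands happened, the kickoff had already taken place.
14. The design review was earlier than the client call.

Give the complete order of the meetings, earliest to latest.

The constraints fix every adjacent pair, so only one ordering works:
the demo → the design review → the planning session → the client call → the kickoff → the all-hands → the handoff → the budget sync → the retro.

the demo, the design review, the planning session, the client call, the kickoff, the all-hands, the handoff, the budget sync, the retro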